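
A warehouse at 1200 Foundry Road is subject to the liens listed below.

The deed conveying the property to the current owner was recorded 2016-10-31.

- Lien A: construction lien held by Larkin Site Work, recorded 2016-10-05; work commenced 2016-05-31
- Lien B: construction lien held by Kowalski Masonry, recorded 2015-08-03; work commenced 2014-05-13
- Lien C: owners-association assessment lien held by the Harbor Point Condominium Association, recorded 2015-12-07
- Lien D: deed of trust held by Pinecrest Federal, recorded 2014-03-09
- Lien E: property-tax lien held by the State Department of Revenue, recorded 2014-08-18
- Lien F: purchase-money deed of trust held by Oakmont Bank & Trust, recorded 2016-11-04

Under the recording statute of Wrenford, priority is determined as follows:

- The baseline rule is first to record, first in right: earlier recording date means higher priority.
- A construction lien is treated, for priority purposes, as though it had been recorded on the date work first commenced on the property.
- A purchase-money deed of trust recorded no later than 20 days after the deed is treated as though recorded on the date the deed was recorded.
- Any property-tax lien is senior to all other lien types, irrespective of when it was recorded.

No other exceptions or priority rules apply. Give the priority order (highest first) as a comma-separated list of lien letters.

E, D, B, C, A, F

Adjusting effective dates: A's effective date is 2016-05-31, when work began; B is treated as recorded 2014-05-13, the work-commencement date; F's effective date is the deed date, 2016-10-31.
E, as a property-tax lien, has superpriority and ranks first.
Ordering the rest by effective date: D (2014-03-09), B (2014-05-13), C (2015-12-07), A (2016-05-31), F (2016-10-31).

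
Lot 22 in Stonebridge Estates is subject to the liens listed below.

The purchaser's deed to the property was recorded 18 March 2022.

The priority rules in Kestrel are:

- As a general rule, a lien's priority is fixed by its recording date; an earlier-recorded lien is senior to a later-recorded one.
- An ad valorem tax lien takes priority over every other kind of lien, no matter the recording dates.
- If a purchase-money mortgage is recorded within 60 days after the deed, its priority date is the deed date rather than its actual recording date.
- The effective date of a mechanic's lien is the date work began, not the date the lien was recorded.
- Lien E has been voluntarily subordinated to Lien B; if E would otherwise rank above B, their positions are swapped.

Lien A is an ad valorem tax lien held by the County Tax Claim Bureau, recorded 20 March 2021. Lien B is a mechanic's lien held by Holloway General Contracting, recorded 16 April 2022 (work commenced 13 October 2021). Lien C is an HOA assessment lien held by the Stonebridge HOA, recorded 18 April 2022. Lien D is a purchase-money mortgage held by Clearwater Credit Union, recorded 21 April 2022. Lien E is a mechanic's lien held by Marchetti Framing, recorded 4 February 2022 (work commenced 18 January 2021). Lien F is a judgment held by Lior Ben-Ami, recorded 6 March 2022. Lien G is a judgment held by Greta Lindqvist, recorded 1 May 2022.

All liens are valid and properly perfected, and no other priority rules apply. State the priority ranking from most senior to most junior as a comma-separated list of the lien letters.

A, B, E, F, D, C, G

First, effective dates: B is treated as recorded 13 October 2021, the work-commencement date; D was recorded within the 60-day window, so its effective date is the deed date 18 March 2022; E is treated as recorded 18 January 2021, the work-commencement date.
As an ad valorem tax lien, A is senior to every other lien.
Remaining liens by effective date: E (18 January 2021), B (13 October 2021), F (6 March 2022), D (18 March 2022), C (18 April 2022), G (1 May 2022).
E would otherwise be senior to B, so under the subordination agreement E and B exchange positions.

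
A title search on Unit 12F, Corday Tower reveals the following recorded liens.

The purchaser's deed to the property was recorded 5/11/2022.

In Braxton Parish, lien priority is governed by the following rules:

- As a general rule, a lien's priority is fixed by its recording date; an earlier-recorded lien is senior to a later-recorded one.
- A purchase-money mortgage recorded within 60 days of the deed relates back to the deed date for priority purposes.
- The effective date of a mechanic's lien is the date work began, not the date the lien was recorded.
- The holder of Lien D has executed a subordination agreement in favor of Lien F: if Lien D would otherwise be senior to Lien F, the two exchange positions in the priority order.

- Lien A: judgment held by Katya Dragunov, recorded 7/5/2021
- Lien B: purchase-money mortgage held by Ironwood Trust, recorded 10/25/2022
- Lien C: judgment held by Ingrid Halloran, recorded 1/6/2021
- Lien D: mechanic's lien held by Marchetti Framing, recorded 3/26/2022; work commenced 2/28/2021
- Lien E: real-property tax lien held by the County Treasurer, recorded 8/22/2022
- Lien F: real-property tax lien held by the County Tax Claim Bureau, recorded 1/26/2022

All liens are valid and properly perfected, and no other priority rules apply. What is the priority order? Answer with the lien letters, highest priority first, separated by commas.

C, F, A, D, E, B

Effective dates: B was recorded 167 days after the deed, outside the 60-day window, so it keeps its recording date; D is treated as recorded 2/28/2021, the work-commencement date.
By effective date, earliest first: C (1/6/2021), D (2/28/2021), A (7/5/2021), F (1/26/2022), E (8/22/2022), B (10/25/2022).
The subordination applies — D was senior to F — so D and F swap.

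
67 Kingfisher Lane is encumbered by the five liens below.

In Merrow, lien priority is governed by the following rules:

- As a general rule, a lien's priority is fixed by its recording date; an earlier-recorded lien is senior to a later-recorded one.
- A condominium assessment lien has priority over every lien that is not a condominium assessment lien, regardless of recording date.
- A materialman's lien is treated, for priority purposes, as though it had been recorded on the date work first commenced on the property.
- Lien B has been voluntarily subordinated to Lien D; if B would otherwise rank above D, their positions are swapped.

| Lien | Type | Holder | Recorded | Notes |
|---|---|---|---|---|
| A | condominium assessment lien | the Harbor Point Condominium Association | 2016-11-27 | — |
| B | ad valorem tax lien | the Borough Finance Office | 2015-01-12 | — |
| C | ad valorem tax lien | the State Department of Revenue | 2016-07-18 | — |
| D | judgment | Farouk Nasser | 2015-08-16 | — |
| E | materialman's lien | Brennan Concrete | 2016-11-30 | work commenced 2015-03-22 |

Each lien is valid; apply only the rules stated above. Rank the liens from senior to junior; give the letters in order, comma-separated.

A, D, E, B, C

Effective dates: E relates back to 2015-03-22 (work commenced).
A is a condominium assessment lien, so it outranks all other liens regardless of date.
The other liens, earliest effective date first: B (2015-01-12), E (2015-03-22), D (2015-08-16), C (2016-07-18).
The subordination applies — B was senior to D — so B and D swap.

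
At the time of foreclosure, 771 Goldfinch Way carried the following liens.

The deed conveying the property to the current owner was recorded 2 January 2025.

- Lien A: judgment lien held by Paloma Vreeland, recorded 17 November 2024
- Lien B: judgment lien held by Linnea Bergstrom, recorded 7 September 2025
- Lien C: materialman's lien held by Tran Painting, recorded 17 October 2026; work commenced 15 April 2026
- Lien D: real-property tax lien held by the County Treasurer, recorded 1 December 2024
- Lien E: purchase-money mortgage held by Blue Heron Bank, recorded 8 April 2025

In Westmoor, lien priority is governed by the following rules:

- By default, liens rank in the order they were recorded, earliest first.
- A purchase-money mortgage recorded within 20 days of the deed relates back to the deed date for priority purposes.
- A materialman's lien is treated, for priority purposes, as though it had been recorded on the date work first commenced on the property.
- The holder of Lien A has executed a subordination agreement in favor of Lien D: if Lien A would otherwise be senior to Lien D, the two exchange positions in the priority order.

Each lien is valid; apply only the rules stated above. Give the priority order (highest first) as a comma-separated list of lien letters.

Effective dates after the stated exceptions: C is treated as recorded 15 April 2026, the work-commencement date; E was recorded 96 days after the deed, outside the 20-day window, so it keeps its recording date.
By effective date, earliest first: A (17 November 2024), D (1 December 2024), E (8 April 2025), B (7 September 2025), C (15 April 2026).
A is senior to D before the subordination, so the two trade places.

D, A, E, B, C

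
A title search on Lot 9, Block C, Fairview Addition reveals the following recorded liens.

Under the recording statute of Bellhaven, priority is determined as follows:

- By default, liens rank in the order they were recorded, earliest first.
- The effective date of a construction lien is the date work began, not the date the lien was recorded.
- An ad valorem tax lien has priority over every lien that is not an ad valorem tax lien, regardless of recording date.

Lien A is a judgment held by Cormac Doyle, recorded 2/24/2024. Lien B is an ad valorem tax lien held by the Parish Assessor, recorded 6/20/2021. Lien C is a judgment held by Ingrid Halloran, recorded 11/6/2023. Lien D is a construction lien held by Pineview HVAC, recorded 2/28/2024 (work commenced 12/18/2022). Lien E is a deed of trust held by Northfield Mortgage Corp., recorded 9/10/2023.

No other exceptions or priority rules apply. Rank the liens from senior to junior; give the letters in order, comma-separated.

First, effective dates: D's effective date is 12/18/2022, when work began.
B, as an ad valorem tax lien, has superpriority and ranks first.
Ordering the rest by effective date: D (12/18/2022), E (9/10/2023), C (11/6/2023), A (2/24/2024).

B, D, E, C, A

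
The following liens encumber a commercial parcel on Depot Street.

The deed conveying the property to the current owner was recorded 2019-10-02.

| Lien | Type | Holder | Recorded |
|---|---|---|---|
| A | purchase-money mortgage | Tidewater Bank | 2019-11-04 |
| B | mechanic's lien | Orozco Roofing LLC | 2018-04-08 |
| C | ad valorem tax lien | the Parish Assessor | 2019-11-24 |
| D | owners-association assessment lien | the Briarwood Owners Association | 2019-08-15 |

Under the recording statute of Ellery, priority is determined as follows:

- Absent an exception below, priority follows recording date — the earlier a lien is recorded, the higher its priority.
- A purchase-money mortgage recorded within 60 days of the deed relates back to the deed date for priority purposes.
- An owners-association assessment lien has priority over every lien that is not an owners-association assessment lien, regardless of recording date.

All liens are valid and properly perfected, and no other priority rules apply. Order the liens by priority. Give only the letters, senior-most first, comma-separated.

Effective dates: A relates back to the deed date 2019-10-02.
D is an owners-association assessment lien, so it outranks all other liens regardless of date.
Ordering the rest by effective date: B (2018-04-08), A (2019-10-02), C (2019-11-24).

D, B, A, C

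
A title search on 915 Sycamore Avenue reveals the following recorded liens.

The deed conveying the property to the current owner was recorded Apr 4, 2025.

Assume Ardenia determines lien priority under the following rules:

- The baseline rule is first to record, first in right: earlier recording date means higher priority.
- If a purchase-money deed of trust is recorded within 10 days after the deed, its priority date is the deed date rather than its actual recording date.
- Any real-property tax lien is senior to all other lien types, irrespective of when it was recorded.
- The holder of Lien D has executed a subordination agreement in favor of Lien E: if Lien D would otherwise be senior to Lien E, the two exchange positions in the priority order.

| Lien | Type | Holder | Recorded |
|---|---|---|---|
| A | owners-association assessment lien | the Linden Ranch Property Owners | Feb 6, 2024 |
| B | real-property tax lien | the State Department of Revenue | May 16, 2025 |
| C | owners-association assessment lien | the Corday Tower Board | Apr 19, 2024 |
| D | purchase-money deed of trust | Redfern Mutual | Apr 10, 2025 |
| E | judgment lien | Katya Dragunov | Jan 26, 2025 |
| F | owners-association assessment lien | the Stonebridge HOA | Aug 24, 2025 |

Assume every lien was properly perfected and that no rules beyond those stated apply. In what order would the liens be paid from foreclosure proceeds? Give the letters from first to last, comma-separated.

B, A, C, E, D, F

Adjusting effective dates: D was recorded within the 10-day window, so its effective date is the deed date Apr 4, 2025.
B is a real-property tax lien, so it outranks all other liens regardless of date.
Remaining liens by effective date: A (Feb 6, 2024), C (Apr 19, 2024), E (Jan 26, 2025), D (Apr 4, 2025), F (Aug 24, 2025).
Since D is not senior to E, the subordination leaves the order unchanged.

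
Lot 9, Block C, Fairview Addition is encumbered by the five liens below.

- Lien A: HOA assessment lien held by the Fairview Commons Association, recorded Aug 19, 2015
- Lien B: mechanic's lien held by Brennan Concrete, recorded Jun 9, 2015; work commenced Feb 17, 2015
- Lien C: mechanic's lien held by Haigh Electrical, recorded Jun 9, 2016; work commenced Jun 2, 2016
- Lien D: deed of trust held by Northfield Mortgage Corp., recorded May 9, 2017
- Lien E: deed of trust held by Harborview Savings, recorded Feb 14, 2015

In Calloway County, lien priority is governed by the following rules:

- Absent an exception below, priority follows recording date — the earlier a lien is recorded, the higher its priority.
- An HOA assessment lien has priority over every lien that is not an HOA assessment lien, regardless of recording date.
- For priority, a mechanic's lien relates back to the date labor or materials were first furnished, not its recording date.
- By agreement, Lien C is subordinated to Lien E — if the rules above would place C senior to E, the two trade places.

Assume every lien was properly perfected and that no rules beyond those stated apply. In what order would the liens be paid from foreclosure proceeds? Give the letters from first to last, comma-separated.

A, E, B, C, D

Effective dates: B relates back to Feb 17, 2015 (work commenced); C's effective date is Jun 2, 2016, when work began.
A is an HOA assessment lien and takes priority over every other lien.
Remaining liens by effective date: E (Feb 14, 2015), B (Feb 17, 2015), C (Jun 2, 2016), D (May 9, 2017).
Since C is not senior to E, the subordination leaves the order unchanged.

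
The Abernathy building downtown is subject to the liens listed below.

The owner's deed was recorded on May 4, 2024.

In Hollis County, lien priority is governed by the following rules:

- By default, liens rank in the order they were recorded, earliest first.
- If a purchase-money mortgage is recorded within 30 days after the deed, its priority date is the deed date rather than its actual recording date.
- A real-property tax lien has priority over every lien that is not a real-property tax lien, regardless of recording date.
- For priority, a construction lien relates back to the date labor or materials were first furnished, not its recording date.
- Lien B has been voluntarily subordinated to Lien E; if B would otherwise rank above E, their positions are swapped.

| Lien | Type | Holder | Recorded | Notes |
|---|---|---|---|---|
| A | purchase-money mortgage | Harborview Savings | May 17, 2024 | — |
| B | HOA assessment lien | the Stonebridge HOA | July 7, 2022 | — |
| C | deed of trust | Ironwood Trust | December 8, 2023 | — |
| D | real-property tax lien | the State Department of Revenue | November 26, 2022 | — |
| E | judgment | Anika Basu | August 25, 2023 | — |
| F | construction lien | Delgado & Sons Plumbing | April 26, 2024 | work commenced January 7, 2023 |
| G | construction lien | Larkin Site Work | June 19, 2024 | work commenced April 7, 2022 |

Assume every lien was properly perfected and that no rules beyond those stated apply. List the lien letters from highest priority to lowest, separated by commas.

D, G, E, F, B, C, A

Effective dates: A relates back to the deed date May 4, 2024; F's effective date is January 7, 2023, when work began; G is treated as recorded April 7, 2022, the work-commencement date.
D, as a real-property tax lien, has superpriority and ranks first.
Remaining liens by effective date: G (April 7, 2022), B (July 7, 2022), F (January 7, 2023), E (August 25, 2023), C (December 8, 2023), A (May 4, 2024).
Because B would otherwise rank above E, the subordination swaps them.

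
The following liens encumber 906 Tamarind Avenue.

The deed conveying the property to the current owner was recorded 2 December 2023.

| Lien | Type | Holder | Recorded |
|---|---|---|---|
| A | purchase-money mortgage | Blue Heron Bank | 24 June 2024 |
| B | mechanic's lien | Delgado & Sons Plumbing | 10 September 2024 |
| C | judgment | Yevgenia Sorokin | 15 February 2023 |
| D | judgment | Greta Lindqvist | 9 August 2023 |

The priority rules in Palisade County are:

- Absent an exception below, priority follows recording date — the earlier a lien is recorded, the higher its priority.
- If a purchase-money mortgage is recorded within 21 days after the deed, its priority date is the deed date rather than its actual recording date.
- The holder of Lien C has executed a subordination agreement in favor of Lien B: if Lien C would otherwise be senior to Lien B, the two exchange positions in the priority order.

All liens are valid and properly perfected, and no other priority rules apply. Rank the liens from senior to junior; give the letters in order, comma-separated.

B, D, A, C

Effective dates after the stated exceptions: A was recorded 205 days after the deed — beyond 21 days — so no relation-back applies.
Sorted by effective date: C (15 February 2023), D (9 August 2023), A (24 June 2024), B (10 September 2024).
C would otherwise be senior to B, so under the subordination agreement C and B exchange positions.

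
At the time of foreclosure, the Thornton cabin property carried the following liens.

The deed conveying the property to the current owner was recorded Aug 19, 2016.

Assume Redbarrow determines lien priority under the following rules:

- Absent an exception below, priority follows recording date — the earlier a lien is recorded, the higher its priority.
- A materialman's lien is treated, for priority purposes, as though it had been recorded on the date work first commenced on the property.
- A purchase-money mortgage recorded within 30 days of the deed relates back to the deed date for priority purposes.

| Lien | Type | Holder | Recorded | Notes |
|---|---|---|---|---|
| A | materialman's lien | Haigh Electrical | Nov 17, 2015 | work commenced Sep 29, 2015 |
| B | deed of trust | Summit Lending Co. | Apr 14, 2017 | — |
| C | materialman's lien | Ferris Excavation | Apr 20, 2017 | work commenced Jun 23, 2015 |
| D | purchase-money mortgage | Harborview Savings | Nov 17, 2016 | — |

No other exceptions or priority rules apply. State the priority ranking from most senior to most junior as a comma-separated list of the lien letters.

C, A, D, B

Effective dates: A relates back to Sep 29, 2015 (work commenced); C's effective date is Jun 23, 2015, when work began; D missed the 30-day window (90 days after the deed), so its recording date stands.
Ordering by effective date: C (Jun 23, 2015), A (Sep 29, 2015), D (Nov 17, 2016), B (Apr 14, 2017).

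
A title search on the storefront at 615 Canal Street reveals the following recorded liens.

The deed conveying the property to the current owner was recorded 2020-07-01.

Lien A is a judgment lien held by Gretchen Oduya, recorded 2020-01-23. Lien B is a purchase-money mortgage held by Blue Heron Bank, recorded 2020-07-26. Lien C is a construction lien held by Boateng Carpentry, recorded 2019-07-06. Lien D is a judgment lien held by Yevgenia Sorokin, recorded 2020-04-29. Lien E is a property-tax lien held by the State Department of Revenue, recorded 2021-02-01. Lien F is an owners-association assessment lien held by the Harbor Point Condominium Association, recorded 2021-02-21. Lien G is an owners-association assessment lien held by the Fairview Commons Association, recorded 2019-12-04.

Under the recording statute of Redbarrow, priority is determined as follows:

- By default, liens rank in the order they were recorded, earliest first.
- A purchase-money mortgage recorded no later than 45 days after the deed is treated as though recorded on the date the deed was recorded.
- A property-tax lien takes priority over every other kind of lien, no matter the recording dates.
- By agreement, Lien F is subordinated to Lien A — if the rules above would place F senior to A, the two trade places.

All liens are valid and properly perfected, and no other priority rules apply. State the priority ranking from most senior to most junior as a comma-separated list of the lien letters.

Effective dates after the stated exceptions: B relates back to the deed date 2020-07-01.
As a property-tax lien, E is senior to every other lien.
The other liens, earliest effective date first: C (2019-07-06), G (2019-12-04), A (2020-01-23), D (2020-04-29), B (2020-07-01), F (2021-02-21).
F already ranks below A; the subordination has no effect.

E, C, G, A, D, B, F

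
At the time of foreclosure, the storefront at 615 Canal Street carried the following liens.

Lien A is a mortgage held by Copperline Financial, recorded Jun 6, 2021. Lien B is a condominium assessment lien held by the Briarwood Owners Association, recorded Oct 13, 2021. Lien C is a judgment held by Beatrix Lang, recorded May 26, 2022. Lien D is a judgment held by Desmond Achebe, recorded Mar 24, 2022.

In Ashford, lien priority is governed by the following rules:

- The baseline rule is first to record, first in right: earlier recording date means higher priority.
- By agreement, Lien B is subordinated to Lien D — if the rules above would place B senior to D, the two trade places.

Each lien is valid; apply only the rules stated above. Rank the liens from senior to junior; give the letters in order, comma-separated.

A, D, B, C

By effective date, earliest first: A (Jun 6, 2021), B (Oct 13, 2021), D (Mar 24, 2022), C (May 26, 2022).
The subordination applies — B was senior to D — so B and D swap.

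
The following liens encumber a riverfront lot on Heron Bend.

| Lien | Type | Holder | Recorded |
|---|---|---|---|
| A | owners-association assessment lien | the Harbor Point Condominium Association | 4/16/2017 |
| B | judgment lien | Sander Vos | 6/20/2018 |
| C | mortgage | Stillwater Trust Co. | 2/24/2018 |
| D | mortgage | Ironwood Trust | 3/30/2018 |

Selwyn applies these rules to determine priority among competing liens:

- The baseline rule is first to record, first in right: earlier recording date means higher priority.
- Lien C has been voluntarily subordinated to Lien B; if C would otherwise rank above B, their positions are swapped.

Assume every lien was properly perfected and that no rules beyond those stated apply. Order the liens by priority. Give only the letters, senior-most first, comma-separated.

A, B, D, C

Sorted by effective date: A (4/16/2017), C (2/24/2018), D (3/30/2018), B (6/20/2018).
The subordination applies — C was senior to B — so C and B swap.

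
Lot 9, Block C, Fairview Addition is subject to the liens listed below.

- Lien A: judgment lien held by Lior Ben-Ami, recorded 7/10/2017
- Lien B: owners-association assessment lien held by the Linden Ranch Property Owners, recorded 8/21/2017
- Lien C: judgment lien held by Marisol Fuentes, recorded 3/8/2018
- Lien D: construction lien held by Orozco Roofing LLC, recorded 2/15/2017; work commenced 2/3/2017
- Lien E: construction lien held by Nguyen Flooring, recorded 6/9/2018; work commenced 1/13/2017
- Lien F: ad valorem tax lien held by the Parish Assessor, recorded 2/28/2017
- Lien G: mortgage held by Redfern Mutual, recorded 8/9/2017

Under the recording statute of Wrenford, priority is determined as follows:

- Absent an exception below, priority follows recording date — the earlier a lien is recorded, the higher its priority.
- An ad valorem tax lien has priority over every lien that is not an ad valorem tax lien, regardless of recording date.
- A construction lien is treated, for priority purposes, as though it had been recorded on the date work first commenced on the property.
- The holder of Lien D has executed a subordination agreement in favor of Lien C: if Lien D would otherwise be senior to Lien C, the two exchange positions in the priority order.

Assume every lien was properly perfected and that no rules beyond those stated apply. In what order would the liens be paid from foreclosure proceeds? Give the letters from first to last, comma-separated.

First, effective dates: D is treated as recorded 2/3/2017, the work-commencement date; E is treated as recorded 1/13/2017, the work-commencement date.
F, as an ad valorem tax lien, has superpriority and ranks first.
Remaining liens by effective date: E (1/13/2017), D (2/3/2017), A (7/10/2017), G (8/9/2017), B (8/21/2017), C (3/8/2018).
D would otherwise be senior to C, so under the subordination agreement D and C exchange positions.

F, E, C, A, G, B, D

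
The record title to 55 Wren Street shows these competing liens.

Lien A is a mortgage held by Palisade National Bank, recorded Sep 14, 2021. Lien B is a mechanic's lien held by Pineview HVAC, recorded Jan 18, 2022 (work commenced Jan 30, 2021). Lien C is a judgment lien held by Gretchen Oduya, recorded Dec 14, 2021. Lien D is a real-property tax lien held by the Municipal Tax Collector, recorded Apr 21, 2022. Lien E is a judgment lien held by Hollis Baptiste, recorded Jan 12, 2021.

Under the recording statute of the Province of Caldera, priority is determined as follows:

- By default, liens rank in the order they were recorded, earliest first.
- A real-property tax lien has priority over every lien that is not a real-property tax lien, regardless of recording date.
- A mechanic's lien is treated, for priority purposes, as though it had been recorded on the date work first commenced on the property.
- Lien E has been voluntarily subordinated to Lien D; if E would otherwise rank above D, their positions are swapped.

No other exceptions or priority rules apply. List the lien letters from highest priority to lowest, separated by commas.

Adjusting effective dates: B's effective date is Jan 30, 2021, when work began.
D is a real-property tax lien and takes priority over every other lien.
Among the remaining liens, by effective date: E (Jan 12, 2021), B (Jan 30, 2021), A (Sep 14, 2021), C (Dec 14, 2021).
E is already junior to D, so the subordination agreement changes nothing.

D, E, B, A, C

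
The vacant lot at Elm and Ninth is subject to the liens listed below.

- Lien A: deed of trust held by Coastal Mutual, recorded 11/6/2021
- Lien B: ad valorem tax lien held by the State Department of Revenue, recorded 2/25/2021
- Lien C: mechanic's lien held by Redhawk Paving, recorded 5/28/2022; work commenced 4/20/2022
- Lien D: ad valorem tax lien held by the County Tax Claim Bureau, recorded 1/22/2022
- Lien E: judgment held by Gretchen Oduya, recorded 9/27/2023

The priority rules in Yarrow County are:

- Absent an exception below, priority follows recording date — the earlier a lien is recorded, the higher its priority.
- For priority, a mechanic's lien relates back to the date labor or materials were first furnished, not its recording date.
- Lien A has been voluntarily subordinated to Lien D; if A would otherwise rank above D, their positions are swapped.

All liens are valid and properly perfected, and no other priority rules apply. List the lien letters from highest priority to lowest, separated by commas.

B, D, A, C, E

Effective dates: C's effective date is 4/20/2022, when work began.
By effective date, earliest first: B (2/25/2021), A (11/6/2021), D (1/22/2022), C (4/20/2022), E (9/27/2023).
Because A would otherwise rank above D, the subordination swaps them.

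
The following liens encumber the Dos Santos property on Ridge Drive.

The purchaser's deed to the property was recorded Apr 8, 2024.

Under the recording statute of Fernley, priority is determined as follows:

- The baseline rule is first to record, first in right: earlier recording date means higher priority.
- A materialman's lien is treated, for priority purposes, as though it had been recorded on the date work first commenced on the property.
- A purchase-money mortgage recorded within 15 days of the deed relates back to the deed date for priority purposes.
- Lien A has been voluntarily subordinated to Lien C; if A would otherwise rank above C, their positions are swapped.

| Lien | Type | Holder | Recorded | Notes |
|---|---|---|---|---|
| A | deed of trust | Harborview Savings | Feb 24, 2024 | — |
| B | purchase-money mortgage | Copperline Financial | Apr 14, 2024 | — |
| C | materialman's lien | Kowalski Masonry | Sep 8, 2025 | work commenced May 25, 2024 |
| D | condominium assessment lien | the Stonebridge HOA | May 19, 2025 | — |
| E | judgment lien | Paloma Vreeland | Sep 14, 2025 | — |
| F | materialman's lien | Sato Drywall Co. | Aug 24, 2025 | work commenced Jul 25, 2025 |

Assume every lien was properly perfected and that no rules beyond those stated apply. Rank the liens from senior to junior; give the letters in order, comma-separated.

C, B, A, D, F, E

Effective dates after the stated exceptions: B's effective date is the deed date, Apr 8, 2024; C is treated as recorded May 25, 2024, the work-commencement date; F's effective date is Jul 25, 2025, when work began.
By effective date, earliest first: A (Feb 24, 2024), B (Apr 8, 2024), C (May 25, 2024), D (May 19, 2025), F (Jul 25, 2025), E (Sep 14, 2025).
The subordination applies — A was senior to C — so A and C swap.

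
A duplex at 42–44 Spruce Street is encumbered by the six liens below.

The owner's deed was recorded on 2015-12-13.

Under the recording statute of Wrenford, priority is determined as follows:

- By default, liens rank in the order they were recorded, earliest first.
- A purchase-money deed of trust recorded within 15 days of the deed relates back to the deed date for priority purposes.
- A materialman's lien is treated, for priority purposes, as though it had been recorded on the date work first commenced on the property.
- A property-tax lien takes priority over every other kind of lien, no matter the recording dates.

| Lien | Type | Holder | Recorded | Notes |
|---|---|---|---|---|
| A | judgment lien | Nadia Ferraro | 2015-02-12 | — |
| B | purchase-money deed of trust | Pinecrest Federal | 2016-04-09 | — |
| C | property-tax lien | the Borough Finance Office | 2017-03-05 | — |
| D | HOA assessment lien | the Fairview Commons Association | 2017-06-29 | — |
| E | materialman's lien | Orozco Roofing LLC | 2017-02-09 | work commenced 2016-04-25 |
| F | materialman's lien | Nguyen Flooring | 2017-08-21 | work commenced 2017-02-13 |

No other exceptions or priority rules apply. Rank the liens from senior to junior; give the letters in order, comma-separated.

C, A, B, E, F, D

Adjusting effective dates: B was recorded 118 days after the deed — beyond 15 days — so no relation-back applies; E relates back to 2016-04-25 (work commenced); F is treated as recorded 2017-02-13, the work-commencement date.
C, as a property-tax lien, has superpriority and ranks first.
Among the remaining liens, by effective date: A (2015-02-12), B (2016-04-09), E (2016-04-25), F (2017-02-13), D (2017-06-29).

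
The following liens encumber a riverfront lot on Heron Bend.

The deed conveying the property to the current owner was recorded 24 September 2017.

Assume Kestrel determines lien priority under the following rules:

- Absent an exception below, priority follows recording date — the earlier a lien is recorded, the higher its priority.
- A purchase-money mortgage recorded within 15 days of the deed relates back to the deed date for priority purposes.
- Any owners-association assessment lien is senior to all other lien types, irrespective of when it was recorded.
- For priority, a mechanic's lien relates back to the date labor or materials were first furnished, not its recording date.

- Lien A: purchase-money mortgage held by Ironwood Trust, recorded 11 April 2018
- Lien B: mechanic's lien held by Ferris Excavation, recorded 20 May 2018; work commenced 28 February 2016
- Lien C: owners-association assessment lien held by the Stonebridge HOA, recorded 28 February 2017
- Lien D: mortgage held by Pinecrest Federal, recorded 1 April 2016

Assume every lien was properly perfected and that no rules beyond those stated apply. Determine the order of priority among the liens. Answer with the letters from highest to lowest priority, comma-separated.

C, B, D, A

First, effective dates: A was recorded 199 days after the deed — beyond 15 days — so no relation-back applies; B relates back to 28 February 2016 (work commenced).
C is an owners-association assessment lien and takes priority over every other lien.
Among the remaining liens, by effective date: B (28 February 2016), D (1 April 2016), A (11 April 2018).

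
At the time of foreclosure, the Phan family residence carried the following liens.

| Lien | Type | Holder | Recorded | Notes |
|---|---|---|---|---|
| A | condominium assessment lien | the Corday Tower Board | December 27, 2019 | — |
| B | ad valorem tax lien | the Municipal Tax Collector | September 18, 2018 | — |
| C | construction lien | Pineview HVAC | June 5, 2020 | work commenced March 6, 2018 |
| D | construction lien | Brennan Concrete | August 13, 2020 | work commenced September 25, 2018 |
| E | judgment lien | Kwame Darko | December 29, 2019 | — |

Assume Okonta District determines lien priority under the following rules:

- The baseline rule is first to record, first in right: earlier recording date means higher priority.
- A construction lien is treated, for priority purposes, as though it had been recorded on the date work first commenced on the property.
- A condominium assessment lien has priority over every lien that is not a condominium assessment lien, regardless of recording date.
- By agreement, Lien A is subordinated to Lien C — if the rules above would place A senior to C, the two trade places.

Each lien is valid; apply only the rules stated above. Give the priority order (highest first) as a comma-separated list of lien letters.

Effective dates after the stated exceptions: C's effective date is March 6, 2018, when work began; D's effective date is September 25, 2018, when work began.
A is a condominium assessment lien and takes priority over every other lien.
Remaining liens by effective date: C (March 6, 2018), B (September 18, 2018), D (September 25, 2018), E (December 29, 2019).
A is senior to C before the subordination, so the two trade places.

C, A, B, D, E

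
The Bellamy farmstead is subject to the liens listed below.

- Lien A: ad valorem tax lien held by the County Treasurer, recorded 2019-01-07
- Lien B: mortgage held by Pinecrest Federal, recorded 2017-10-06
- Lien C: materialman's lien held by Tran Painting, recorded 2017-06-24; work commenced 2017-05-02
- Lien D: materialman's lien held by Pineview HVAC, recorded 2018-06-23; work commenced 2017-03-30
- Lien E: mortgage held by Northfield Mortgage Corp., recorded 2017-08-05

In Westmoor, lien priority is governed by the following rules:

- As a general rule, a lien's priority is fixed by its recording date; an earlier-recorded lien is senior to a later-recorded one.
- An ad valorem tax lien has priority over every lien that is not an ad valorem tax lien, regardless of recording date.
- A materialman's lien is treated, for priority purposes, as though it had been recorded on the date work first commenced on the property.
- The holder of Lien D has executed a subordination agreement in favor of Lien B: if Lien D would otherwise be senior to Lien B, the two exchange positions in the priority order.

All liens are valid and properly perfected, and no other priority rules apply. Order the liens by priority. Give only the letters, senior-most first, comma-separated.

Effective dates after the stated exceptions: C is treated as recorded 2017-05-02, the work-commencement date; D is treated as recorded 2017-03-30, the work-commencement date.
A is an ad valorem tax lien and takes priority over every other lien.
Among the remaining liens, by effective date: D (2017-03-30), C (2017-05-02), E (2017-08-05), B (2017-10-06).
D is senior to B before the subordination, so the two trade places.

A, B, C, E, D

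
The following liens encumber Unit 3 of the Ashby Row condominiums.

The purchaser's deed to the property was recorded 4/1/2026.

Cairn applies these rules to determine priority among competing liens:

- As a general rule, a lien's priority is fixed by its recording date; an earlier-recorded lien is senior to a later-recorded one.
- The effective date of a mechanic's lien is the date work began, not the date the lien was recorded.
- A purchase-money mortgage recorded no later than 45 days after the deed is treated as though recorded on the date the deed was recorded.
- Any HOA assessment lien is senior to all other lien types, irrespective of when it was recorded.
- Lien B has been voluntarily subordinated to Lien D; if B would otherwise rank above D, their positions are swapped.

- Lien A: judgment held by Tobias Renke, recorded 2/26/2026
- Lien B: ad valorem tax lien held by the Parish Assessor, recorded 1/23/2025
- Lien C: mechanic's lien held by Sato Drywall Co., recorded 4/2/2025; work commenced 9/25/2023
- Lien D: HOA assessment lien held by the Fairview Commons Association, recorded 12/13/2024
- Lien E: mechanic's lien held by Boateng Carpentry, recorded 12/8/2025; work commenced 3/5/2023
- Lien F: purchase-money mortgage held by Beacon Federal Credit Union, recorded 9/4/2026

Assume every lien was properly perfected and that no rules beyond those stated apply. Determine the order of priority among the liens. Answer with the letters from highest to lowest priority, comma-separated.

D, E, C, B, A, F

Effective dates after the stated exceptions: C's effective date is 9/25/2023, when work began; E is treated as recorded 3/5/2023, the work-commencement date; F missed the 45-day window (156 days after the deed), so its recording date stands.
D is an HOA assessment lien and takes priority over every other lien.
The other liens, earliest effective date first: E (3/5/2023), C (9/25/2023), B (1/23/2025), A (2/26/2026), F (9/4/2026).
B already ranks below D; the subordination has no effect.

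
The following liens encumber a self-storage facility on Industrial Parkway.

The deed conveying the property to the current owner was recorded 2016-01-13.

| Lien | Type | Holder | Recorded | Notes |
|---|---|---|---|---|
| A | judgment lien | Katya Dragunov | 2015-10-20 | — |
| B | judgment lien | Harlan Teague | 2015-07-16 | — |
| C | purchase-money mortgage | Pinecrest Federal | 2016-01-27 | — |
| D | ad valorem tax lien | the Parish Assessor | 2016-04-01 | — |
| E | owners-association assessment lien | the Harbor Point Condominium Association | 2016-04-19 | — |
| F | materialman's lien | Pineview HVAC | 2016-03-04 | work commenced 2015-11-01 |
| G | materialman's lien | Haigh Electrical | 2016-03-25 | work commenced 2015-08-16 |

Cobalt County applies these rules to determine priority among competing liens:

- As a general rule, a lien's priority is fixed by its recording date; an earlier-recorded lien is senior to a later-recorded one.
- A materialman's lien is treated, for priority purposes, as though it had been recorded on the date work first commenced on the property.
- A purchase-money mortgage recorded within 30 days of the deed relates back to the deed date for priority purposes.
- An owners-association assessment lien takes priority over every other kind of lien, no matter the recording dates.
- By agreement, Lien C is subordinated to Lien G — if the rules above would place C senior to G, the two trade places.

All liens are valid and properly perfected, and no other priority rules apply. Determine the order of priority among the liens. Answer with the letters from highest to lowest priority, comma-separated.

Effective dates after the stated exceptions: C relates back to the deed date 2016-01-13; F's effective date is 2015-11-01, when work began; G's effective date is 2015-08-16, when work began.
E, as an owners-association assessment lien, has superpriority and ranks first.
Remaining liens by effective date: B (2015-07-16), G (2015-08-16), A (2015-10-20), F (2015-11-01), C (2016-01-13), D (2016-04-01).
C is already junior to G, so the subordination agreement changes nothing.

E, B, G, A, F, C, D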